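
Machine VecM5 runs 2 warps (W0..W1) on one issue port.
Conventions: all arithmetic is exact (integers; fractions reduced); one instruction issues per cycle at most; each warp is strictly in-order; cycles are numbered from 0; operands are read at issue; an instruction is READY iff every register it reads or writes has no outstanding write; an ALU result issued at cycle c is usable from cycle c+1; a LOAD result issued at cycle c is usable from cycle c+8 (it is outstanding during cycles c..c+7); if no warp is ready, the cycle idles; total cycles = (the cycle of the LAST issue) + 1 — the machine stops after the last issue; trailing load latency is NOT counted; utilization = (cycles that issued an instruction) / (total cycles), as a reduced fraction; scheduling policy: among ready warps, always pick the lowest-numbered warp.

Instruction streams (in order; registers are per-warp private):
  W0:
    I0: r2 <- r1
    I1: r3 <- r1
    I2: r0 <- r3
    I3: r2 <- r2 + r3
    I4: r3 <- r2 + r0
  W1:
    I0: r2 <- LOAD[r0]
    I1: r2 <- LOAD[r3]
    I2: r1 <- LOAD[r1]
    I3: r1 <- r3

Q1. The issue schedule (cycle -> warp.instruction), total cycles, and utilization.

cycle 0: W0.I0
cycle 1: W0.I1
cycle 2: W0.I2
cycle 3: W0.I3
cycle 4: W0.I4
cycle 5: W1.I0
cycle 6: idle
cycle 7: idle
cycle 8: idle
cycle 9: idle
cycle 10: idle
cycle 11: idle
cycle 12: idle
cycle 13: W1.I1
cycle 14: W1.I2
cycle 15: idle
cycle 16: idle
cycle 17: idle
cycle 18: idle
cycle 19: idle
cycle 20: idle
cycle 21: idle
cycle 22: W1.I3

Answer: 23 cycles, utilization 9/23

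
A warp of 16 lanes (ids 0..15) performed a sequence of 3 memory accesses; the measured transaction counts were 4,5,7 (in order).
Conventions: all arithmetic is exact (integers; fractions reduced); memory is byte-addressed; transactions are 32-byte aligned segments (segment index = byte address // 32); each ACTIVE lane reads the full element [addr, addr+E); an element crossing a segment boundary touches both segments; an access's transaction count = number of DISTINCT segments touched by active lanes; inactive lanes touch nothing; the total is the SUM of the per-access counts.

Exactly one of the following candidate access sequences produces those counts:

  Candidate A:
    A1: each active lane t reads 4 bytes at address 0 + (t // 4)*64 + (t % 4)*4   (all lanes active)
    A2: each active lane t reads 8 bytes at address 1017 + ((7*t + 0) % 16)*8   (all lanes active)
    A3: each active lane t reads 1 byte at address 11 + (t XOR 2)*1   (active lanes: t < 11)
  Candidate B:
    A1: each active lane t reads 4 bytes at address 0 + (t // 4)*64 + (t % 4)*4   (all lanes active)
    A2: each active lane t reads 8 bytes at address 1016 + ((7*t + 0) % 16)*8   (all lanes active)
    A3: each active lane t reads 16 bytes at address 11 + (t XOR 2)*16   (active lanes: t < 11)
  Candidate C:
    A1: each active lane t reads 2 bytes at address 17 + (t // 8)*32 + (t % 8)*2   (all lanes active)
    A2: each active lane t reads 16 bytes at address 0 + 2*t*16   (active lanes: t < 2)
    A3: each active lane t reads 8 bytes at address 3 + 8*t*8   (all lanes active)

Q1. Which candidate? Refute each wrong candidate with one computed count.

A: A3 gives 1 transaction, not 7
C: A1 gives 3 transactions, not 4
B: all counts match (4,5,7)

Answer: B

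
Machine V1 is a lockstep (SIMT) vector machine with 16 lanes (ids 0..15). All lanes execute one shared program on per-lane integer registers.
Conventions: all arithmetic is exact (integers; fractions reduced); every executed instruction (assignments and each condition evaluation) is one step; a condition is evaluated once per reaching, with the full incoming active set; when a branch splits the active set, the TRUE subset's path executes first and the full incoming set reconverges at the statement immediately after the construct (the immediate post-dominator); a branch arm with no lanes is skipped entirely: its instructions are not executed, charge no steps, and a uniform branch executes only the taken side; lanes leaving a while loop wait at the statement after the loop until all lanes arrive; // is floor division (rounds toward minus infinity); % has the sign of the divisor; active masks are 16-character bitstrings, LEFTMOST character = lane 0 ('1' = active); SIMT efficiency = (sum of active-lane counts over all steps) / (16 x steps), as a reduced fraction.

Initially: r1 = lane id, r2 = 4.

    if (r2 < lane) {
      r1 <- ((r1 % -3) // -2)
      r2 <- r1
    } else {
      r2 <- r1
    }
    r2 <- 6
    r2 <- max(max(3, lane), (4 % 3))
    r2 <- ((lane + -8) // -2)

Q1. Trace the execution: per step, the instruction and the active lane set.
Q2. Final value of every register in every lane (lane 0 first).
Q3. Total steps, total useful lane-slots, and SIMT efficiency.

step 0: eval (r2 < lane)             1111111111111111
step 1: r1 <- ((r1 % -3) // -2)      0000011111111111
step 2: r2 <- r1                     0000011111111111
step 3: r2 <- r1                     1111100000000000
step 4: r2 <- 6                      1111111111111111
step 5: r2 <- max(max(3, lane), (4 % 3)) 1111111111111111
step 6: r2 <- ((lane + -8) // -2)    1111111111111111

Answer: 7 steps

r1: 0,1,2,3,4,0,0,1,0,0,1,0,0,1,0,0
r2: 4,3,3,2,2,1,1,0,0,-1,-1,-2,-2,-3,-3,-4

steps = 7; useful = 91; efficiency = 91/112 = 13/16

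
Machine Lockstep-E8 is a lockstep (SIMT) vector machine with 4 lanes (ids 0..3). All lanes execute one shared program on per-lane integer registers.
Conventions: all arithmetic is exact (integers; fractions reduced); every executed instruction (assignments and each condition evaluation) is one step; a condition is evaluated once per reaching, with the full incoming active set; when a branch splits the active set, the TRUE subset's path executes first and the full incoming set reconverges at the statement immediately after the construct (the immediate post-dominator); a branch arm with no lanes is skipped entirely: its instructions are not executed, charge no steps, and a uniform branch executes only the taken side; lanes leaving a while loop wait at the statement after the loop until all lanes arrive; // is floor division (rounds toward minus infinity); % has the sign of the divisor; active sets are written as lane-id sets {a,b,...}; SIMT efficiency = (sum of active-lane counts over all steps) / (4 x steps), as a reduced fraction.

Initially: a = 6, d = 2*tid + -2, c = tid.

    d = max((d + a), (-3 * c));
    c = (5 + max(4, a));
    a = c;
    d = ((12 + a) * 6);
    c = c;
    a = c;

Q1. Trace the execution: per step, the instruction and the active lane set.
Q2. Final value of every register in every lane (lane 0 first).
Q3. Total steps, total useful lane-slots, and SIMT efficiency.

step 0: d <- max((d + a), (-3 * c))  {0,1,2,3}
step 1: c <- (5 + max(4, a))         {0,1,2,3}
step 2: a <- c                       {0,1,2,3}
step 3: d <- ((12 + a) * 6)          {0,1,2,3}
step 4: c <- c                       {0,1,2,3}
step 5: a <- c                       {0,1,2,3}

Answer: 6 steps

a: 11,11,11,11
d: 138,138,138,138
c: 11,11,11,11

steps = 6; useful = 24; efficiency = 24/24 = 1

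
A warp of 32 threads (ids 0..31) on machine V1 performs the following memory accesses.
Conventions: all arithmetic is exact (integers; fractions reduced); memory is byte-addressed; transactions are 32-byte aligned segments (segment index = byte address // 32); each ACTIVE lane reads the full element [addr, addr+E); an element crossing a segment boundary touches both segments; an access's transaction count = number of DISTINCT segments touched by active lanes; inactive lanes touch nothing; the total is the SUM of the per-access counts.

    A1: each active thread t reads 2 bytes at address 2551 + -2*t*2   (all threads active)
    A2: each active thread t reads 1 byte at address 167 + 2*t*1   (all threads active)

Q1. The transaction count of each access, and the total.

A1: 5 transactions
A2: 3 transactions

Answer: 5,3; total 8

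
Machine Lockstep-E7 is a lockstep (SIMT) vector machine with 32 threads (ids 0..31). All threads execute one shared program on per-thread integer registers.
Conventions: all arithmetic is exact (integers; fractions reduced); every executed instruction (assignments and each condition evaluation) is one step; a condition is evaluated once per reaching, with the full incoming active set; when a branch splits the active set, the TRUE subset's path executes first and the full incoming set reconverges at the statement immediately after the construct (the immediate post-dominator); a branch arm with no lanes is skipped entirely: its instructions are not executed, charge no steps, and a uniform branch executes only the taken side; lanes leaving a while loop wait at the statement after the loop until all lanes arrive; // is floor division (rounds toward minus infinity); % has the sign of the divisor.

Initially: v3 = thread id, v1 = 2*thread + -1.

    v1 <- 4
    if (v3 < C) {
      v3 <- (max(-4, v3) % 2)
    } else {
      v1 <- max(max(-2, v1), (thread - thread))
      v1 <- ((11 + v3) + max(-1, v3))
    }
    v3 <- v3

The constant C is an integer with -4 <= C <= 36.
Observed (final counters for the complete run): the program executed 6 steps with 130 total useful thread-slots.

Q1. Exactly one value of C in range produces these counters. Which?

Answer: C = 30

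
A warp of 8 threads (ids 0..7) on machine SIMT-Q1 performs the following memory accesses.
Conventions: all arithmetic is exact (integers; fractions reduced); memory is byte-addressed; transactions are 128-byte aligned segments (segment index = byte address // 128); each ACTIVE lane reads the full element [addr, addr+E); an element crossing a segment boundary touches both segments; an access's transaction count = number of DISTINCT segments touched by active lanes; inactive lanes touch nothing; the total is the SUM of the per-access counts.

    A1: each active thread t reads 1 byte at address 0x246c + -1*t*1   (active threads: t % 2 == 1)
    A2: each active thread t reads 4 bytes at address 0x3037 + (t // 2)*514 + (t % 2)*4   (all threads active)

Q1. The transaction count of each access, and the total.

A1: 1 transaction
A2: 4 transactions

Answer: 1,4; total 5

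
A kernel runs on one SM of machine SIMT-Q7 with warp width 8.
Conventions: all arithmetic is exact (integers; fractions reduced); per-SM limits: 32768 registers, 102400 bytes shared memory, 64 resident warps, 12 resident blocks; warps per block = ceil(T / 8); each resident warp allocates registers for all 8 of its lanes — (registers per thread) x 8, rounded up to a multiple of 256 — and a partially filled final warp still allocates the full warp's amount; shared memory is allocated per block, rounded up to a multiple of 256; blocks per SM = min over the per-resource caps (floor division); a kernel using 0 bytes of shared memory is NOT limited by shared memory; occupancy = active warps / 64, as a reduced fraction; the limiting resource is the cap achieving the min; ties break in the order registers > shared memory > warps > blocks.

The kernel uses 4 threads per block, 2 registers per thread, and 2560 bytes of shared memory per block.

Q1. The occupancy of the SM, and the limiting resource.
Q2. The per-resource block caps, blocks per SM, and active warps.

Answer: occupancy 3/16, limited by blocks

registers: 128 blocks
shared memory: 40 blocks
warps: 64 blocks
blocks: 12 blocks

Answer: 12 blocks, 12 active warps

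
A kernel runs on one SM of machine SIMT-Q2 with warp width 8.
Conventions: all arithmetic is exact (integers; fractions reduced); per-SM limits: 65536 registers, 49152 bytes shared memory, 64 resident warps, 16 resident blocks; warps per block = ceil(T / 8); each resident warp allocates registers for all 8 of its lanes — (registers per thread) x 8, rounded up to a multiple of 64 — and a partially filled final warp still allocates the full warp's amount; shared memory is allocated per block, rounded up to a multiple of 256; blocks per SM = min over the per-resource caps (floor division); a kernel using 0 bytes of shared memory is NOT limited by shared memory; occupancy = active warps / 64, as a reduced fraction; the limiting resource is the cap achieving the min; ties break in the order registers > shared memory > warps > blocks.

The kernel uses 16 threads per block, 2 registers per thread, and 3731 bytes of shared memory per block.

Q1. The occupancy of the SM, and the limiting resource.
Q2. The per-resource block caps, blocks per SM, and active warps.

Answer: occupancy 3/8, limited by shared memory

registers: 512 blocks
shared memory: 12 blocks
warps: 32 blocks
blocks: 16 blocks

Answer: 12 blocks, 24 active warps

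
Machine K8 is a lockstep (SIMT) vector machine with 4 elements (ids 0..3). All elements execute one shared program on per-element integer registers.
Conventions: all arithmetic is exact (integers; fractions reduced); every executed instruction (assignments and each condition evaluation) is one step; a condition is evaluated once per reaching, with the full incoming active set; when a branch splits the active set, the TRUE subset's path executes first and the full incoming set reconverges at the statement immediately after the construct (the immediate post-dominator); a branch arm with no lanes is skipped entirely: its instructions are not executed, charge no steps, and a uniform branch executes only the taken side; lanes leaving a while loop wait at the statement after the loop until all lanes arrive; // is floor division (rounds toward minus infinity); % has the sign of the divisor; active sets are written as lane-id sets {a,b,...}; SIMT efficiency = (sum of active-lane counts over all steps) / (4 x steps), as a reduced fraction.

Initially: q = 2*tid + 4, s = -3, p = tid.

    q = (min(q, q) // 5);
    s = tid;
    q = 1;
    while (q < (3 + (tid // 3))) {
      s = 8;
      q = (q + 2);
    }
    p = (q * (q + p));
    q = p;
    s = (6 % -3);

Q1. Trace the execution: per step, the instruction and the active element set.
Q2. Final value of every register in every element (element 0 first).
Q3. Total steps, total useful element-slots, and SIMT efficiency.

step 0: q <- (min(q, q) // 5)        {0,1,2,3}
step 1: s <- tid                     {0,1,2,3}
step 2: q <- 1                       {0,1,2,3}
step 3: eval (q < (3 + (tid // 3)))  {0,1,2,3}
step 4: s <- 8                       {0,1,2,3}
step 5: q <- (q + 2)                 {0,1,2,3}
step 6: eval (q < (3 + (tid // 3)))  {0,1,2,3}
step 7: s <- 8                       {3}
step 8: q <- (q + 2)                 {3}
step 9: eval (q < (3 + (tid // 3)))  {3}
step 10: p <- (q * (q + p))           {0,1,2,3}
step 11: q <- p                       {0,1,2,3}
step 12: s <- (6 % -3)                {0,1,2,3}

Answer: 13 steps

q: 9,12,15,40
s: 0,0,0,0
p: 9,12,15,40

steps = 13; useful = 43; efficiency = 43/52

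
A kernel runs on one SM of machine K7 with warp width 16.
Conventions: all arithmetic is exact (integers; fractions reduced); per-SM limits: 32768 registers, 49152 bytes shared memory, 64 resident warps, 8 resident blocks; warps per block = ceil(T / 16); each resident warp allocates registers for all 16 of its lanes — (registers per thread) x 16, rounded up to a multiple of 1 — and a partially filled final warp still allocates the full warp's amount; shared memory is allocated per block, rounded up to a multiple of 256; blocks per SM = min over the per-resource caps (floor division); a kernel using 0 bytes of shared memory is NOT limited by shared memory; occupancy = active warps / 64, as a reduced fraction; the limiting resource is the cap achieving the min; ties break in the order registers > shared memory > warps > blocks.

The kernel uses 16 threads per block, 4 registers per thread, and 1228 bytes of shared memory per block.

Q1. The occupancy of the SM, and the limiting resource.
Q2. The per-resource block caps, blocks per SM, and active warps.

Answer: occupancy 1/8, limited by blocks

registers: 512 blocks
shared memory: 38 blocks
warps: 64 blocks
blocks: 8 blocks

Answer: 8 blocks, 8 active warps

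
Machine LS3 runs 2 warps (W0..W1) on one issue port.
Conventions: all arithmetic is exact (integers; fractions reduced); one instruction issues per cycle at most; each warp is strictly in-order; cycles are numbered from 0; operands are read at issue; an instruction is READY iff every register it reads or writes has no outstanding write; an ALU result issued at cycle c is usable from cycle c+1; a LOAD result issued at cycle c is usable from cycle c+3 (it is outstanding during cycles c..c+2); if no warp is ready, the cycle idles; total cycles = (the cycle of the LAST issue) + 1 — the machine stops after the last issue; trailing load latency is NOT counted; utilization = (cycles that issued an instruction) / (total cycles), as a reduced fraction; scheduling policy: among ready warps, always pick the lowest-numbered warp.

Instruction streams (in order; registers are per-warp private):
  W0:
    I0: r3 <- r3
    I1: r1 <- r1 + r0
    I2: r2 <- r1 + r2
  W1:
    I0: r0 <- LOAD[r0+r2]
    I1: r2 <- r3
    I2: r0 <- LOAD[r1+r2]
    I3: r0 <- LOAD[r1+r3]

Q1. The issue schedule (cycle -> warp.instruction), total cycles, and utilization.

cycle 0: W0.I0
cycle 1: W0.I1
cycle 2: W0.I2
cycle 3: W1.I0
cycle 4: W1.I1
cycle 5: idle
cycle 6: W1.I2
cycle 7: idle
cycle 8: idle
cycle 9: W1.I3

Answer: 10 cycles, utilization 7/10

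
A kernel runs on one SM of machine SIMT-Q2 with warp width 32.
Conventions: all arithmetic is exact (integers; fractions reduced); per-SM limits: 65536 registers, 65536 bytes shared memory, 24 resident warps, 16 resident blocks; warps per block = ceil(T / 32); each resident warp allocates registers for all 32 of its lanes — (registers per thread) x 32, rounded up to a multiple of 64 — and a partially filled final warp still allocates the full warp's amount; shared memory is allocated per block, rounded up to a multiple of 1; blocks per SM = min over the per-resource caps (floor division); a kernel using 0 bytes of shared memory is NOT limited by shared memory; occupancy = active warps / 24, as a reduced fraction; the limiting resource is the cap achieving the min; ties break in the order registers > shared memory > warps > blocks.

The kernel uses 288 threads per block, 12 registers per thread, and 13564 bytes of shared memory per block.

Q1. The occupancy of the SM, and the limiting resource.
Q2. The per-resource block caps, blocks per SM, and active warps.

Answer: occupancy 3/4, limited by warps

registers: 18 blocks
shared memory: 4 blocks
warps: 2 blocks
blocks: 16 blocks

Answer: 2 blocks, 18 active warps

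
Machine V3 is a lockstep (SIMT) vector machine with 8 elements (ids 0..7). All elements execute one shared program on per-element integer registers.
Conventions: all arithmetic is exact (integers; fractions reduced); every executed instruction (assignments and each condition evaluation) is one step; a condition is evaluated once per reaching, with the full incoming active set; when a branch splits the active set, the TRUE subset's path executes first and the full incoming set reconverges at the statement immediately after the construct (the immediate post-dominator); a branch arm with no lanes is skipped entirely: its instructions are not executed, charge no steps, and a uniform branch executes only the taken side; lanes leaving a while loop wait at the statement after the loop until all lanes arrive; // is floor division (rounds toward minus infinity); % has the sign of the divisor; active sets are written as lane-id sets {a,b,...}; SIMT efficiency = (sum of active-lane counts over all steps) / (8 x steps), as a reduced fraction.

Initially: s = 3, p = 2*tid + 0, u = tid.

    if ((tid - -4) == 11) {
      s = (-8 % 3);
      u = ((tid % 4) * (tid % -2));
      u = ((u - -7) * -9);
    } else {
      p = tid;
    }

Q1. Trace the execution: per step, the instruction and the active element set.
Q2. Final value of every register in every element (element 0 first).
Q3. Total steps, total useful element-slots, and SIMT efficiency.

step 0: eval ((tid - -4) == 11)      {0,1,2,3,4,5,6,7}
step 1: s <- (-8 % 3)                {7}
step 2: u <- ((tid % 4) * (tid % -2)) {7}
step 3: u <- ((u - -7) * -9)         {7}
step 4: p <- tid                     {0,1,2,3,4,5,6}

Answer: 5 steps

s: 3,3,3,3,3,3,3,1
p: 0,1,2,3,4,5,6,14
u: 0,1,2,3,4,5,6,-36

steps = 5; useful = 18; efficiency = 18/40 = 9/20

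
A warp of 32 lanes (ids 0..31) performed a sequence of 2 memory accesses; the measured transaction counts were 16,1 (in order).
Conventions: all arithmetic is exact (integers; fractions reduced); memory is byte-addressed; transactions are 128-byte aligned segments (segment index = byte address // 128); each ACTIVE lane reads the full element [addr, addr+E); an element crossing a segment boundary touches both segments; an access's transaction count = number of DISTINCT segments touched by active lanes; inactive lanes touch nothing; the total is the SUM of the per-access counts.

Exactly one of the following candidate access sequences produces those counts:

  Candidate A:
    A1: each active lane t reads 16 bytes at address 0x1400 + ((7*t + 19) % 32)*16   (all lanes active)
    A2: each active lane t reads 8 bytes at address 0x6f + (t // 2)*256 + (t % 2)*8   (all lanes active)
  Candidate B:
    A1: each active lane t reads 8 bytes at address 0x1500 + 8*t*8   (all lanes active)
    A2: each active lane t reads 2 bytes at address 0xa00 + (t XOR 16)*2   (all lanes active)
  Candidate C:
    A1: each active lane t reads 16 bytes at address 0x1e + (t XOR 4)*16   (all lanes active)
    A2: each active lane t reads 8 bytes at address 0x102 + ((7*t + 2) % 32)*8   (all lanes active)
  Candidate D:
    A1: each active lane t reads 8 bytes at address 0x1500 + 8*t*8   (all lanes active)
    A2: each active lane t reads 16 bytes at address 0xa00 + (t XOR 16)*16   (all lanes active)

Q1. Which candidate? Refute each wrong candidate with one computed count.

A: A1 gives 4 transactions, not 16
C: A1 gives 5 transactions, not 16
D: A2 gives 4 transactions, not 1
B: all counts match (16,1)

Answer: B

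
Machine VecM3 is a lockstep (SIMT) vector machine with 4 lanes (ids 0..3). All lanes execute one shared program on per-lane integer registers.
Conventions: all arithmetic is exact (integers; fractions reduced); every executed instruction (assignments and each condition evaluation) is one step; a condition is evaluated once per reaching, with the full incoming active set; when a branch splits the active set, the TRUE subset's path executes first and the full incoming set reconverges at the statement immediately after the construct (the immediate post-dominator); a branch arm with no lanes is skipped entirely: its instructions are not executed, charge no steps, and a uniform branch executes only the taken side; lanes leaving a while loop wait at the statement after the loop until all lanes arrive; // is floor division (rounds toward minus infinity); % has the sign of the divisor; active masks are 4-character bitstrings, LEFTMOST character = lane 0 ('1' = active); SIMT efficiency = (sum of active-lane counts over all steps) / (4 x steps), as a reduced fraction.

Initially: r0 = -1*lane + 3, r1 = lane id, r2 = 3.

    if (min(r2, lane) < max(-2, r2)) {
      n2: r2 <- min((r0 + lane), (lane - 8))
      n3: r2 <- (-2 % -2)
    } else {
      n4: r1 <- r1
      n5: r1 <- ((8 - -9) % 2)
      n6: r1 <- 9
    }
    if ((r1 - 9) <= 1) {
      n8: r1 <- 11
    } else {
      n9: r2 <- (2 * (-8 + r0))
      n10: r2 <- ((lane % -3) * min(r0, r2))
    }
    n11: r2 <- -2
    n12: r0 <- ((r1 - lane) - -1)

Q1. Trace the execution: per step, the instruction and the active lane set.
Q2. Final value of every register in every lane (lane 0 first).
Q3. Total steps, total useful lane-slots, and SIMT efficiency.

step 0: eval (min(r2, lane) < max(-2, r2)) 1111
step 1: r2 <- min((r0 + lane), (lane - 8)) 1110
step 2: r2 <- (-2 % -2)              1110
step 3: r1 <- r1                     0001
step 4: r1 <- ((8 - -9) % 2)         0001
step 5: r1 <- 9                      0001
step 6: eval ((r1 - 9) <= 1)         1111
step 7: r1 <- 11                     1111
step 8: r2 <- -2                     1111
step 9: r0 <- ((r1 - lane) - -1)     1111

Answer: 10 steps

r0: 12,11,10,9
r1: 11,11,11,11
r2: -2,-2,-2,-2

steps = 10; useful = 29; efficiency = 29/40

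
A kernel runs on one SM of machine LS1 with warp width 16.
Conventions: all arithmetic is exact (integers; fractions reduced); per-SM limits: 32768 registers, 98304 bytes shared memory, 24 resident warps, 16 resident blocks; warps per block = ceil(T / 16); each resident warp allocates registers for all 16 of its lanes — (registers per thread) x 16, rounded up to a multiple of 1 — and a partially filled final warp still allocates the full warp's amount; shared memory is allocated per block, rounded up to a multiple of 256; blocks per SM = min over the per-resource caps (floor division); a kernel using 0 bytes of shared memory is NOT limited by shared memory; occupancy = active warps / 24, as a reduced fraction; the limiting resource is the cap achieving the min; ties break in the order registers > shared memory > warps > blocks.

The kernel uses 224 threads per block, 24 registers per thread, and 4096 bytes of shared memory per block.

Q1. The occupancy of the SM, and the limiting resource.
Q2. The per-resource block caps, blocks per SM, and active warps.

Answer: occupancy 7/12, limited by warps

registers: 6 blocks
shared memory: 24 blocks
warps: 1 block
blocks: 16 blocks

Answer: 1 block, 14 active warps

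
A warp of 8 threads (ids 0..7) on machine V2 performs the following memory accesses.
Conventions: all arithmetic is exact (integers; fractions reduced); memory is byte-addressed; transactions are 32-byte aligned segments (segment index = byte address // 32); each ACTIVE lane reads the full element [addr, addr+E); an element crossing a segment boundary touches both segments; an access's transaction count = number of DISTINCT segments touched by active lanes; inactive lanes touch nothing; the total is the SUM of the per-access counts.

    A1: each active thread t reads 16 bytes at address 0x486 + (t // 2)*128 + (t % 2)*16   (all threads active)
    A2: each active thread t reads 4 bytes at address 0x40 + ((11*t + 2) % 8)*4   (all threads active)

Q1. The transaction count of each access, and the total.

A1: 8 transactions
A2: 1 transaction

Answer: 8,1; total 9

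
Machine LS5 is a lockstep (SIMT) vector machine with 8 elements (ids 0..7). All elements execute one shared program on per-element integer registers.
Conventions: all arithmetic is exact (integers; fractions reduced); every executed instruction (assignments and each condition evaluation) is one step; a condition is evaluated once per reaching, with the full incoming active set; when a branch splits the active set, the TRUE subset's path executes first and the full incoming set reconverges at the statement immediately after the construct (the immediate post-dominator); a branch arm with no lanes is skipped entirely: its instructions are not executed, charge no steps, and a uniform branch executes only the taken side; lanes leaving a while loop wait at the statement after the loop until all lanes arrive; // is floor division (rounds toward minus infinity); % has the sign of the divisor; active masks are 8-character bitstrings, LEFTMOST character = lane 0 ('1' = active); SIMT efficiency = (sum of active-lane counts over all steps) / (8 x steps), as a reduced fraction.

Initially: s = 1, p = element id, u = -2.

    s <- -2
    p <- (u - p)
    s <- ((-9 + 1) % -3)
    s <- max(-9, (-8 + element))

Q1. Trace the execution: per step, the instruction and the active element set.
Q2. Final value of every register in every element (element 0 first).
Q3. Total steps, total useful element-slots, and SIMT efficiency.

step 0: s <- -2                      11111111
step 1: p <- (u - p)                 11111111
step 2: s <- ((-9 + 1) % -3)         11111111
step 3: s <- max(-9, (-8 + element)) 11111111

Answer: 4 steps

s: -8,-7,-6,-5,-4,-3,-2,-1
p: -2,-3,-4,-5,-6,-7,-8,-9
u: -2,-2,-2,-2,-2,-2,-2,-2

steps = 4; useful = 32; efficiency = 32/32 = 1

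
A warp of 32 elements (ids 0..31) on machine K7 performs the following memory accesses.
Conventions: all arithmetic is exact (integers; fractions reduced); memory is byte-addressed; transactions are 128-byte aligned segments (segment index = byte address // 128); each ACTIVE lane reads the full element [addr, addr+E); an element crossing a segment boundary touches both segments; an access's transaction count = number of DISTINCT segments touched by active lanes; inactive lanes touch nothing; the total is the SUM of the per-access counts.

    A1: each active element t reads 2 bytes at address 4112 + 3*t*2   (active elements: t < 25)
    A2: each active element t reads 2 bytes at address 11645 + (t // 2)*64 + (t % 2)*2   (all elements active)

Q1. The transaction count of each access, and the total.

A1: 2 transactions
A2: 9 transactions

Answer: 2,9; total 11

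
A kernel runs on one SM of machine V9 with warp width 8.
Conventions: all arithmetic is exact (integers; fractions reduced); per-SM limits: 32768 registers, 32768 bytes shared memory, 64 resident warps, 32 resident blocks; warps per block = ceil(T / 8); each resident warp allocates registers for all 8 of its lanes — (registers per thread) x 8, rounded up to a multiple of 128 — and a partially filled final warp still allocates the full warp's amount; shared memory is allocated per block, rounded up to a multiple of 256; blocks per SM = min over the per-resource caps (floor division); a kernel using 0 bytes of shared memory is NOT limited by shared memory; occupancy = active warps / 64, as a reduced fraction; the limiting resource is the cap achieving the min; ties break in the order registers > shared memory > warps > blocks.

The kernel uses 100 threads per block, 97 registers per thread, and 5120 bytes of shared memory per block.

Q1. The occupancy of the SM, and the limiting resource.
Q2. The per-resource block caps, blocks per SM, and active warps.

Answer: occupancy 13/32, limited by registers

registers: 2 blocks
shared memory: 6 blocks
warps: 4 blocks
blocks: 32 blocks

Answer: 2 blocks, 26 active warps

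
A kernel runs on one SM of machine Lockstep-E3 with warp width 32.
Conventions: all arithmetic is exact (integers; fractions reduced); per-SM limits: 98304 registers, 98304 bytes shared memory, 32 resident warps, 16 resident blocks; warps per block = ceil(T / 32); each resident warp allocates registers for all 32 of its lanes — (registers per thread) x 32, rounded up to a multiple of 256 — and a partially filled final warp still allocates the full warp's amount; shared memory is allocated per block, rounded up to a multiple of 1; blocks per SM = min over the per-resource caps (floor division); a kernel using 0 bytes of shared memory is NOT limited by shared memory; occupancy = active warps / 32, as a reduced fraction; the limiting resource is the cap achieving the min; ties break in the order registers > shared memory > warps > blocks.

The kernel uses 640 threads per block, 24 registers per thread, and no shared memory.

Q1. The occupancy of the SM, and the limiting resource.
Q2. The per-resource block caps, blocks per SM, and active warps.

Answer: occupancy 5/8, limited by warps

registers: 6 blocks
shared memory: no limit (kernel uses none)
warps: 1 block
blocks: 16 blocks

Answer: 1 block, 20 active warps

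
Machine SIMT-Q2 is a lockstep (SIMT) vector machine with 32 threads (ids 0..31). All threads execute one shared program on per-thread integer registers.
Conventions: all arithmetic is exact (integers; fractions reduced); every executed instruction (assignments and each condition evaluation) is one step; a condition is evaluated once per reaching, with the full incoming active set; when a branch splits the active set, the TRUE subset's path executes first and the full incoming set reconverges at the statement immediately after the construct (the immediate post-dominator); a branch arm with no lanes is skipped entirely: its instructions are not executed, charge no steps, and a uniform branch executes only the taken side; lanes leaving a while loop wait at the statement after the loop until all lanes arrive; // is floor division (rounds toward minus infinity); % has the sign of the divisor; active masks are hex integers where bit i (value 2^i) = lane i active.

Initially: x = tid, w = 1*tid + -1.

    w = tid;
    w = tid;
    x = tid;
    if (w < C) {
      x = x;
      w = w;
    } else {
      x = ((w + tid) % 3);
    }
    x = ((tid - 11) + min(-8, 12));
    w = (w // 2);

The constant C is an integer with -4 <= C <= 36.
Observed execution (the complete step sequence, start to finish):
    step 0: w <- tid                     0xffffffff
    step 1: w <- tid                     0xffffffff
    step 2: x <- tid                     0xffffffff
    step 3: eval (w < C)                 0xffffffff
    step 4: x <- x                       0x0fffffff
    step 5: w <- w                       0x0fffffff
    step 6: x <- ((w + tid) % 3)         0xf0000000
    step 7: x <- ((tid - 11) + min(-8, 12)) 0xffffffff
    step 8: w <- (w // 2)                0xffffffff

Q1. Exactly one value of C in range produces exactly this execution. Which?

Answer: C = 28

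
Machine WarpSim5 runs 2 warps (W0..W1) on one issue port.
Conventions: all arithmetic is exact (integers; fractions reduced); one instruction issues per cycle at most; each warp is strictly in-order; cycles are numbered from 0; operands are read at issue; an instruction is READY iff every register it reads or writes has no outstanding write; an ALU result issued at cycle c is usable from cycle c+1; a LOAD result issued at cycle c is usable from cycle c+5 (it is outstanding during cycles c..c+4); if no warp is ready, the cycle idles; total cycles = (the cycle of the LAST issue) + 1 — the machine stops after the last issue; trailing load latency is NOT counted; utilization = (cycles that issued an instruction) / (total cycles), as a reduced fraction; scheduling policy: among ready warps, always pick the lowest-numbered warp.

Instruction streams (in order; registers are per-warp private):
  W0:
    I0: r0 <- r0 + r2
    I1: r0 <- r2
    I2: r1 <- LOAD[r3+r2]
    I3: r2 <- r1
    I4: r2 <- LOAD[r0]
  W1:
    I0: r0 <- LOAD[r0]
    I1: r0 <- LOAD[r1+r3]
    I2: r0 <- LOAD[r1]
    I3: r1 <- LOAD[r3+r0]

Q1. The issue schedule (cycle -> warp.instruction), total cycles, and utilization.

cycle 0: W0.I0
cycle 1: W0.I1
cycle 2: W0.I2
cycle 3: W1.I0
cycle 4: idle
cycle 5: idle
cycle 6: idle
cycle 7: W0.I3
cycle 8: W0.I4
cycle 9: W1.I1
cycle 10: idle
cycle 11: idle
cycle 12: idle
cycle 13: idle
cycle 14: W1.I2
cycle 15: idle
cycle 16: idle
cycle 17: idle
cycle 18: idle
cycle 19: W1.I3

Answer: 20 cycles, utilization 9/20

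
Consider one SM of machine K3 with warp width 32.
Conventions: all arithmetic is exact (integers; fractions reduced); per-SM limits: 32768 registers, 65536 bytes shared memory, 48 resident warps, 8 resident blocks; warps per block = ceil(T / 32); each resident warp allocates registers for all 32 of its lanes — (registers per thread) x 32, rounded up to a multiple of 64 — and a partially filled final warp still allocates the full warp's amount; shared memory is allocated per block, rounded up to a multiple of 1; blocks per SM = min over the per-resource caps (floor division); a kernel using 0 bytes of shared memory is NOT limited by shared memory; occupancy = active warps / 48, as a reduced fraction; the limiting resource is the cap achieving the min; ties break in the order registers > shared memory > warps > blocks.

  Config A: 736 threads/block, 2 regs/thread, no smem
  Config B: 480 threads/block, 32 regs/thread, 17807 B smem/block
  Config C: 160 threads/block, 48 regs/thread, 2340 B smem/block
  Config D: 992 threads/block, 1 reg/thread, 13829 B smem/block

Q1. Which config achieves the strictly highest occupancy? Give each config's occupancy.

occupancies: A 23/24, B 5/8, C 5/12, D 31/48

Answer: A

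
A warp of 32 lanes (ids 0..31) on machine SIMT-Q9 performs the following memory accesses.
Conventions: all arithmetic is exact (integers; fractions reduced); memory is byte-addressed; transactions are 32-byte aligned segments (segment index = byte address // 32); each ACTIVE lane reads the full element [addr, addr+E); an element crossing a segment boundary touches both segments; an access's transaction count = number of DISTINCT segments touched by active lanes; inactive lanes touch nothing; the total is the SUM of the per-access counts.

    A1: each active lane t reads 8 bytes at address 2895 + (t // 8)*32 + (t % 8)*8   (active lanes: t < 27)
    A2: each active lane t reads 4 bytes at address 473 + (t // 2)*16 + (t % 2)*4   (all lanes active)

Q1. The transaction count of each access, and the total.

A1: 5 transactions
A2: 9 transactions

Answer: 5,9; total 14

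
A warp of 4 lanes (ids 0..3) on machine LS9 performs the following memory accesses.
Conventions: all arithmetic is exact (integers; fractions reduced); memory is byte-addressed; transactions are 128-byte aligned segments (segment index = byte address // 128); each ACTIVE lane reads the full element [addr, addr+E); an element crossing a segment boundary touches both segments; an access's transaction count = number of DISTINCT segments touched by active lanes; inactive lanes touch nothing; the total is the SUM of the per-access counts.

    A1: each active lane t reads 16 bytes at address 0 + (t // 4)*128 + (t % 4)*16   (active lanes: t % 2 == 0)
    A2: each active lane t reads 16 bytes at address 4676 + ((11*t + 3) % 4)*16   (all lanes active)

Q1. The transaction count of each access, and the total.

A1: 1 transaction
A2: 2 transactions

Answer: 1,2; total 3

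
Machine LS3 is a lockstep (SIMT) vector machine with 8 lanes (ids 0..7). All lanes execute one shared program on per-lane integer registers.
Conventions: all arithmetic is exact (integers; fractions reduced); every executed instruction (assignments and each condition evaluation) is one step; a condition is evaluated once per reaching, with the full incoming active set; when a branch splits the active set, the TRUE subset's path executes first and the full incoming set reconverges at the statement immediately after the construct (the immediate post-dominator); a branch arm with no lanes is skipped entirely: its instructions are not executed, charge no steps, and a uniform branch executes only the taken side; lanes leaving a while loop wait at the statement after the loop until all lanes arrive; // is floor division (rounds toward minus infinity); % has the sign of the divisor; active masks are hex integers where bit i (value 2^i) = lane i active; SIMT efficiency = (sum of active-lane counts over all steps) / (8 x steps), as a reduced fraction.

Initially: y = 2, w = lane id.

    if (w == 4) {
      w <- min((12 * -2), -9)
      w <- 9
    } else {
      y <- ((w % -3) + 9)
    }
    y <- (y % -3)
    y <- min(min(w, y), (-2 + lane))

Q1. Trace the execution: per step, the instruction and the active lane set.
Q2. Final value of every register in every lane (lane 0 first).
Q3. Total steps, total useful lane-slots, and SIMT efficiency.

step 0: eval (w == 4)                0xff
step 1: w <- min((12 * -2), -9)      0x10
step 2: w <- 9                       0x10
step 3: y <- ((w % -3) + 9)          0xef
step 4: y <- (y % -3)                0xff
step 5: y <- min(min(w, y), (-2 + lane)) 0xff

Answer: 6 steps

y: -2,-2,-1,0,-1,-1,0,-2
w: 0,1,2,3,9,5,6,7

steps = 6; useful = 33; efficiency = 33/48 = 11/16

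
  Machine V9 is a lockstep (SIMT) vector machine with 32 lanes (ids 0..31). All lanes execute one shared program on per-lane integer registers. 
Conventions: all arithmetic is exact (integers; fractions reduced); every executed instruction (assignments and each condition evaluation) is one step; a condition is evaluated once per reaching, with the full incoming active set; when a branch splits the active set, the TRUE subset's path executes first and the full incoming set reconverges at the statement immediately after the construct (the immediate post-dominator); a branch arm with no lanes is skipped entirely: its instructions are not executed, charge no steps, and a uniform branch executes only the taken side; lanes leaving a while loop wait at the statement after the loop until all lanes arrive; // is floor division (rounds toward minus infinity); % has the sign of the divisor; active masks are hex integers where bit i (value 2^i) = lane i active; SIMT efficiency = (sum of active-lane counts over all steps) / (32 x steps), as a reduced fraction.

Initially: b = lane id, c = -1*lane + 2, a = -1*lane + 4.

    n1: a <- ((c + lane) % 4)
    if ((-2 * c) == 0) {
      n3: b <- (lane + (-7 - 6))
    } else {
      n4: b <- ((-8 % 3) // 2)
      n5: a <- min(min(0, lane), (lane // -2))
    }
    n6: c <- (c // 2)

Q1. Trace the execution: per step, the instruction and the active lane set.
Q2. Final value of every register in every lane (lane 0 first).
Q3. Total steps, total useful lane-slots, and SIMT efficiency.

step 0: a <- ((c + lane) % 4)        0xffffffff
step 1: eval ((-2 * c) == 0)         0xffffffff
step 2: b <- (lane + (-7 - 6))       0x00000004
step 3: b <- ((-8 % 3) // 2)         0xfffffffb
step 4: a <- min(min(0, lane), (lane // -2)) 0xfffffffb
step 5: c <- (c // 2)                0xffffffff

Answer: 6 steps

b: 0,0,-11,0,0,0,0,0,0,0,0,0,0,0,0,0,0,0,0,0,0,0,0,0,0,0,0,0,0,0,0,0
c: 1,0,0,-1,-1,-2,-2,-3,-3,-4,-4,-5,-5,-6,-6,-7,-7,-8,-8,-9,-9,-10,-10,-11,-11,-12,-12,-13,-13,-14,-14,-15
a: 0,-1,2,-2,-2,-3,-3,-4,-4,-5,-5,-6,-6,-7,-7,-8,-8,-9,-9,-10,-10,-11,-11,-12,-12,-13,-13,-14,-14,-15,-15,-16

steps = 6; useful = 159; efficiency = 159/192 = 53/64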